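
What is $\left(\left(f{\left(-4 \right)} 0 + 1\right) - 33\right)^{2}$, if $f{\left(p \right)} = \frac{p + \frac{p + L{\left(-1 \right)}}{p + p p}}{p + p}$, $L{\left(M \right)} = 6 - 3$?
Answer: $1024$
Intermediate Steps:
$L{\left(M \right)} = 3$
$f{\left(p \right)} = \frac{p + \frac{3 + p}{p + p^{2}}}{2 p}$ ($f{\left(p \right)} = \frac{p + \frac{p + 3}{p + p p}}{p + p} = \frac{p + \frac{3 + p}{p + p^{2}}}{2 p}$)
$\left(\left(f{\left(-4 \right)} 0 + 1\right) - 33\right)^{2} = \left(\left(\frac{3 - 4 + \left(-4\right)^{2} + \left(-4\right)^{3}}{2 \cdot 16 \left(1 - 4\right)} 0 + 1\right) - 33\right)^{2} = \left(\left(\frac{1}{2} \cdot \frac{1}{16} \frac{1}{-3} \left(3 - 4 + 16 - 64\right) 0 + 1\right) - 33\right)^{2} = \left(\left(\frac{1}{2} \cdot \frac{1}{16} \left(- \frac{1}{3}\right) \left(-49\right) 0 + 1\right) - 33\right)^{2} = \left(\left(\frac{49}{96} \cdot 0 + 1\right) - 33\right)^{2} = \left(\left(0 + 1\right) - 33\right)^{2} = \left(1 - 33\right)^{2} = \left(-32\right)^{2} = 1024$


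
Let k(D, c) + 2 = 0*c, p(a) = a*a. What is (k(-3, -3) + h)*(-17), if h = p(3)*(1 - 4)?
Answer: 493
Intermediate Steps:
p(a) = a²
k(D, c) = -2 (k(D, c) = -2 + 0*c = -2 + 0 = -2)
h = -27 (h = 3²*(1 - 4) = 9*(-3) = -27)
(k(-3, -3) + h)*(-17) = (-2 - 27)*(-17) = -29*(-17) = 493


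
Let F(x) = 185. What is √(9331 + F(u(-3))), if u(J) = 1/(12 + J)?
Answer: 2*√2379 ≈ 97.550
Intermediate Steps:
√(9331 + F(u(-3))) = √(9331 + 185) = √9516 = 2*√2379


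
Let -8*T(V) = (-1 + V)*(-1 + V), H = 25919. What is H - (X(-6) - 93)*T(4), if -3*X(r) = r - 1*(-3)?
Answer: 51631/2 ≈ 25816.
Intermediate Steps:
X(r) = -1 - r/3 (X(r) = -(r - 1*(-3))/3 = -(r + 3)/3 = -(3 + r)/3 = -1 - r/3)
T(V) = -(-1 + V)²/8 (T(V) = -(-1 + V)*(-1 + V)/8 = -(-1 + V)²/8)
H - (X(-6) - 93)*T(4) = 25919 - ((-1 - ⅓*(-6)) - 93)*(-(-1 + 4)²/8) = 25919 - ((-1 + 2) - 93)*(-⅛*3²) = 25919 - (1 - 93)*(-⅛*9) = 25919 - (-92)*(-9)/8 = 25919 - 1*207/2 = 25919 - 207/2 = 51631/2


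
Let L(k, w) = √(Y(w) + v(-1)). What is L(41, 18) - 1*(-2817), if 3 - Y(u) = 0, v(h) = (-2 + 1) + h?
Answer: 2818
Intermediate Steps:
v(h) = -1 + h
Y(u) = 3 (Y(u) = 3 - 1*0 = 3 + 0 = 3)
L(k, w) = 1 (L(k, w) = √(3 + (-1 - 1)) = √(3 - 2) = √1 = 1)
L(41, 18) - 1*(-2817) = 1 - 1*(-2817) = 1 + 2817 = 2818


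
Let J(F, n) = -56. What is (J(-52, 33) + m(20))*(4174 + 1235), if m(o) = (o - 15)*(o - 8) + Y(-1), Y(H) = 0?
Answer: 21636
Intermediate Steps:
m(o) = (-15 + o)*(-8 + o) (m(o) = (o - 15)*(o - 8) + 0 = (-15 + o)*(-8 + o) + 0 = (-15 + o)*(-8 + o))
(J(-52, 33) + m(20))*(4174 + 1235) = (-56 + (120 + 20**2 - 23*20))*(4174 + 1235) = (-56 + (120 + 400 - 460))*5409 = (-56 + 60)*5409 = 4*5409 = 21636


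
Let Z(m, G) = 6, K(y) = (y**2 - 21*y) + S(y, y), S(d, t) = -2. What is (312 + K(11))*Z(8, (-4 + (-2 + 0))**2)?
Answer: 1200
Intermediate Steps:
K(y) = -2 + y**2 - 21*y (K(y) = (y**2 - 21*y) - 2 = -2 + y**2 - 21*y)
(312 + K(11))*Z(8, (-4 + (-2 + 0))**2) = (312 + (-2 + 11**2 - 21*11))*6 = (312 + (-2 + 121 - 231))*6 = (312 - 112)*6 = 200*6 = 1200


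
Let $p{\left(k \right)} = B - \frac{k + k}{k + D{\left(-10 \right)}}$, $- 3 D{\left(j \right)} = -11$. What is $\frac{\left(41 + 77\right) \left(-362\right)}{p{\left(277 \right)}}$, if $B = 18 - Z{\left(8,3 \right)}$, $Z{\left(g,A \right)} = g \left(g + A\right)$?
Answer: $\frac{17983436}{30301} \approx 593.49$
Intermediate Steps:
$D{\left(j \right)} = \frac{11}{3}$ ($D{\left(j \right)} = \left(- \frac{1}{3}\right) \left(-11\right) = \frac{11}{3}$)
$Z{\left(g,A \right)} = g \left(A + g\right)$
$B = -70$ ($B = 18 - 8 \left(3 + 8\right) = 18 - 8 \cdot 11 = 18 - 88 = -70$)
$p{\left(k \right)} = -70 - \frac{2 k}{\frac{11}{3} + k}$ ($p{\left(k \right)} = -70 - \frac{k + k}{k + \frac{11}{3}} = -70 - \frac{2 k}{\frac{11}{3} + k}$)
$\frac{\left(41 + 77\right) \left(-362\right)}{p{\left(277 \right)}} = \frac{\left(41 + 77\right) \left(-362\right)}{2 \frac{1}{11 + 3 \cdot 277} \left(-385 - 29916\right)} = \frac{118 \left(-362\right)}{2 \frac{1}{11 + 831} \left(-385 - 29916\right)} = - \frac{42716}{2 \cdot \frac{1}{842} \left(-30301\right)} = - \frac{42716}{- \frac{30301}{421}} = \left(-42716\right) \left(- \frac{421}{30301}\right) = \frac{17983436}{30301}$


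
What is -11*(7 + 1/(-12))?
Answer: -913/12 ≈ -76.083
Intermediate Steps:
-11*(7 + 1/(-12)) = -11*(7 - 1/12) = -11*83/12 = -913/12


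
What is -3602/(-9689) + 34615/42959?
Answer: 70017579/59461393 ≈ 1.1775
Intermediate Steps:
-3602/(-9689) + 34615/42959 = -3602*(-1/9689) + 34615*(1/42959) = 3602/9689 + 4945/6137 = 70017579/59461393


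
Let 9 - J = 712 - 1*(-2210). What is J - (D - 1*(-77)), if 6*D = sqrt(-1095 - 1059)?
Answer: -2990 - I*sqrt(2154)/6 ≈ -2990.0 - 7.7352*I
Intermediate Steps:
J = -2913 (J = 9 - (712 - 1*(-2210)) = 9 - (712 + 2210) = 9 - 1*2922 = 9 - 2922 = -2913)
D = I*sqrt(2154)/6 (D = sqrt(-1095 - 1059)/6 = sqrt(-2154)/6 = (I*sqrt(2154))/6 = I*sqrt(2154)/6 ≈ 7.7352*I)
J - (D - 1*(-77)) = -2913 - (I*sqrt(2154)/6 - 1*(-77)) = -2913 - (I*sqrt(2154)/6 + 77) = -2913 - (77 + I*sqrt(2154)/6) = -2913 + (-77 - I*sqrt(2154)/6) = -2990 - I*sqrt(2154)/6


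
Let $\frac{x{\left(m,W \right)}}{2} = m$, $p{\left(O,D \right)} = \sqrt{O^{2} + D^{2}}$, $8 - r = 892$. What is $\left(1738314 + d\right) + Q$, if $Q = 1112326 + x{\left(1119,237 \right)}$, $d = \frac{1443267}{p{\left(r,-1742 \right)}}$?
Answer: $2852878 + \frac{1443267 \sqrt{5645}}{146770} \approx 2.8536 \cdot 10^{6}$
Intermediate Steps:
$r = -884$ ($r = 8 - 892 = -884$)
$p{\left(O,D \right)} = \sqrt{D^{2} + O^{2}}$
$x{\left(m,W \right)} = 2 m$
$d = \frac{1443267 \sqrt{5645}}{146770}$ ($d = \frac{1443267}{\sqrt{\left(-1742\right)^{2} + \left(-884\right)^{2}}} = \frac{1443267}{\sqrt{3034564 + 781456}} = \frac{1443267}{\sqrt{3816020}} = \frac{1443267}{26 \sqrt{5645}} = 1443267 \frac{\sqrt{5645}}{146770} = \frac{1443267 \sqrt{5645}}{146770} \approx 738.82$)
$Q = 1114564$ ($Q = 1112326 + 2 \cdot 1119 = 1112326 + 2238 = 1114564$)
$\left(1738314 + d\right) + Q = \left(1738314 + \frac{1443267 \sqrt{5645}}{146770}\right) + 1114564 = 2852878 + \frac{1443267 \sqrt{5645}}{146770}$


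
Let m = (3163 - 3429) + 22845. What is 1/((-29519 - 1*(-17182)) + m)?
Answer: 1/10242 ≈ 9.7637e-5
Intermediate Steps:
m = 22579 (m = -266 + 22845 = 22579)
1/((-29519 - 1*(-17182)) + m) = 1/((-29519 - 1*(-17182)) + 22579) = 1/((-29519 + 17182) + 22579) = 1/(-12337 + 22579) = 1/10242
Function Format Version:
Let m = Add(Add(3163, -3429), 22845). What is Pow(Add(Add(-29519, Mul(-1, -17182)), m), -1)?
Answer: Rational(1, 10242) ≈ 9.7637e-5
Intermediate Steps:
m = 22579 (m = Add(-266, 22845) = 22579)
Pow(Add(Add(-29519, Mul(-1, -17182)), m), -1) = Pow(Add(Add(-29519, Mul(-1, -17182)), 22579), -1) = Pow(Add(Add(-29519, 17182), 22579), -1) = Pow(Add(-12337, 22579), -1) = Pow(10242, -1) = Rational(1, 10242)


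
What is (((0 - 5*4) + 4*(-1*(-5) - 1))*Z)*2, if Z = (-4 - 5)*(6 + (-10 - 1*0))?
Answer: -288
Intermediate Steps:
Z = 36 (Z = -9*(6 + (-10 + 0)) = -9*(6 - 10) = -9*(-4) = 36)
(((0 - 5*4) + 4*(-1*(-5) - 1))*Z)*2 = (((0 - 5*4) + 4*(-1*(-5) - 1))*36)*2 = (((0 - 20) + 4*(5 - 1))*36)*2 = ((-20 + 4*4)*36)*2 = ((-20 + 16)*36)*2 = -4*36*2 = -144*2 = -288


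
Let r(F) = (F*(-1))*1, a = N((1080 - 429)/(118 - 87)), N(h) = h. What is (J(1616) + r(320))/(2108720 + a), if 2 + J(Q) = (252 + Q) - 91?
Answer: 1455/2108741 ≈ 0.00068999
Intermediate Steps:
J(Q) = 159 + Q (J(Q) = -2 + ((252 + Q) - 91) = -2 + (161 + Q) = 159 + Q)
a = 21 (a = (1080 - 429)/(118 - 87) = 651/31 = 651*(1/31) = 21)
r(F) = -F (r(F) = -F*1 = -F)
(J(1616) + r(320))/(2108720 + a) = ((159 + 1616) - 1*320)/(2108720 + 21) = (1775 - 320)/2108741 = 1455*(1/2108741) = 1455/2108741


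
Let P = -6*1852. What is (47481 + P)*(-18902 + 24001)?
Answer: 185445531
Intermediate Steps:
P = -11112
(47481 + P)*(-18902 + 24001) = (47481 - 11112)*(-18902 + 24001) = 36369*5099 = 185445531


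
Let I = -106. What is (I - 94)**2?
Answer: 40000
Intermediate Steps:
(I - 94)**2 = (-106 - 94)**2 = (-200)**2 = 40000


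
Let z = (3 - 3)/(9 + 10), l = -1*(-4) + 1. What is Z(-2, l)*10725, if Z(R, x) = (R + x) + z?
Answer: 32175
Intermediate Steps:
l = 5 (l = 4 + 1 = 5)
z = 0 (z = 0/19 = 0*(1/19) = 0)
Z(R, x) = R + x (Z(R, x) = (R + x) + 0 = R + x)
Z(-2, l)*10725 = (-2 + 5)*10725 = 3*10725 = 32175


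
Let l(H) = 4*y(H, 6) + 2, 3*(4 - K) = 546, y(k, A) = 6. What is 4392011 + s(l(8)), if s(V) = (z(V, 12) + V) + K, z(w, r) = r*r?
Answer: 4392003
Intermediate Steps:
z(w, r) = r**2
K = -178 (K = 4 - 1/3*546 = 4 - 182 = -178)
l(H) = 26 (l(H) = 4*6 + 2 = 24 + 2 = 26)
s(V) = -34 + V (s(V) = (12**2 + V) - 178 = (144 + V) - 178 = -34 + V)
4392011 + s(l(8)) = 4392011 + (-34 + 26) = 4392011 - 8 = 4392003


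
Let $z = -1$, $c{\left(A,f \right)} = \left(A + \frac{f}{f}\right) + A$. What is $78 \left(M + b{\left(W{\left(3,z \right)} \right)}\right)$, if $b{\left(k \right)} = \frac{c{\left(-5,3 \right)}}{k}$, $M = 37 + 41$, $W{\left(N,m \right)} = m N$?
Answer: $6318$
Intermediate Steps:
$c{\left(A,f \right)} = 1 + 2 A$ ($c{\left(A,f \right)} = \left(A + 1\right) + A = \left(1 + A\right) + A = 1 + 2 A$)
$W{\left(N,m \right)} = N m$
$M = 78$
$b{\left(k \right)} = - \frac{9}{k}$ ($b{\left(k \right)} = \frac{1 + 2 \left(-5\right)}{k} = \frac{1 - 10}{k} = - \frac{9}{k}$)
$78 \left(M + b{\left(W{\left(3,z \right)} \right)}\right) = 78 \left(78 - \frac{9}{3 \left(-1\right)}\right) = 78 \left(78 - \frac{9}{-3}\right) = 78 \left(78 - -3\right) = 78 \left(78 + 3\right) = 78 \cdot 81 = 6318$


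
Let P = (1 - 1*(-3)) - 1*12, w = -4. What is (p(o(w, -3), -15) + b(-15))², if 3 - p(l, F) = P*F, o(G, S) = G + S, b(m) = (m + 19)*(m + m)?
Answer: 56169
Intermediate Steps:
b(m) = 2*m*(19 + m) (b(m) = (19 + m)*(2*m) = 2*m*(19 + m))
P = -8 (P = (1 + 3) - 12 = 4 - 12 = -8)
p(l, F) = 3 + 8*F (p(l, F) = 3 - (-8)*F = 3 + 8*F)
(p(o(w, -3), -15) + b(-15))² = ((3 + 8*(-15)) + 2*(-15)*(19 - 15))² = ((3 - 120) + 2*(-15)*4)² = (-117 - 120)² = (-237)² = 56169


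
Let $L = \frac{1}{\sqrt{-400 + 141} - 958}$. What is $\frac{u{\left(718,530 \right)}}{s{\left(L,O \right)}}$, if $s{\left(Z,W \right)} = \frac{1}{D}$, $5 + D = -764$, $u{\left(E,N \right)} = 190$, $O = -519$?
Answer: $-146110$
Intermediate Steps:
$D = -769$ ($D = -5 - 764 = -769$)
$L = \frac{1}{-958 + i \sqrt{259}}$ ($L = \frac{1}{\sqrt{-259} - 958} = \frac{1}{i \sqrt{259} - 958} = \frac{1}{-958 + i \sqrt{259}} \approx -0.0010435 - 1.753 \cdot 10^{-5} i$)
$s{\left(Z,W \right)} = - \frac{1}{769}$ ($s{\left(Z,W \right)} = \frac{1}{-769} = - \frac{1}{769}$)
$\frac{u{\left(718,530 \right)}}{s{\left(L,O \right)}} = \frac{190}{- \frac{1}{769}} = 190 \left(-769\right) = -146110$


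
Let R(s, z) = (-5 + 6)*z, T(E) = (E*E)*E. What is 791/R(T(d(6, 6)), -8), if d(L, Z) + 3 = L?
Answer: -791/8 ≈ -98.875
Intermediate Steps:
d(L, Z) = -3 + L
T(E) = E³ (T(E) = E²*E = E³)
R(s, z) = z (R(s, z) = 1*z = z)
791/R(T(d(6, 6)), -8) = 791/(-8) = 791*(-⅛) = -791/8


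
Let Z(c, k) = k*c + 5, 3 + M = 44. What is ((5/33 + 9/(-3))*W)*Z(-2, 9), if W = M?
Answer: 50102/33 ≈ 1518.2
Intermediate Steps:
M = 41 (M = -3 + 44 = 41)
W = 41
Z(c, k) = 5 + c*k (Z(c, k) = c*k + 5 = 5 + c*k)
((5/33 + 9/(-3))*W)*Z(-2, 9) = ((5/33 + 9/(-3))*41)*(5 - 2*9) = ((5*(1/33) + 9*(-1/3))*41)*(5 - 18) = ((5/33 - 3)*41)*(-13) = -94/33*41*(-13) = -3854/33*(-13) = 50102/33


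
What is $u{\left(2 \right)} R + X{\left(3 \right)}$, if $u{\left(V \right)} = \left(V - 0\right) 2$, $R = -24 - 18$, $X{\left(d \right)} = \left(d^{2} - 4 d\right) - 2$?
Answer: $-173$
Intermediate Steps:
$X{\left(d \right)} = -2 + d^{2} - 4 d$
$R = -42$
$u{\left(V \right)} = 2 V$ ($u{\left(V \right)} = \left(V + 0\right) 2 = V 2 = 2 V$)
$u{\left(2 \right)} R + X{\left(3 \right)} = 2 \cdot 2 \left(-42\right) - \left(14 - 9\right) = 4 \left(-42\right) - 5 = -168 - 5 = -173$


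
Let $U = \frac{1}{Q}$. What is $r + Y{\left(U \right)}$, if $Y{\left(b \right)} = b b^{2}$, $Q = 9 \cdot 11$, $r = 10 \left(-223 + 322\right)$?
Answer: $\frac{960596011}{970299} \approx 990.0$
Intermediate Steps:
$r = 990$ ($r = 10 \cdot 99 = 990$)
$Q = 99$
$U = \frac{1}{99} \approx 0.010101$
$Y{\left(b \right)} = b^{3}$
$r + Y{\left(U \right)} = 990 + \left(\frac{1}{99}\right)^{3} = 990 + \frac{1}{970299} = \frac{960596011}{970299}$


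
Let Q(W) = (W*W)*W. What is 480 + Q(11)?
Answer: 1811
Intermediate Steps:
Q(W) = W**3 (Q(W) = W**2*W = W**3)
480 + Q(11) = 480 + 11**3 = 480 + 1331 = 1811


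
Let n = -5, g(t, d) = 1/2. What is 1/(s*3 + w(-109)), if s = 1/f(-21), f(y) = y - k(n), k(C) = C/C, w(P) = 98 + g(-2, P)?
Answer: 11/1082 ≈ 0.010166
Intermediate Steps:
g(t, d) = ½
w(P) = 197/2 (w(P) = 98 + ½ = 197/2)
k(C) = 1
f(y) = -1 + y (f(y) = y - 1*1 = y - 1 = -1 + y)
s = -1/22 (s = 1/(-1 - 21) = 1/(-22) = -1/22 ≈ -0.045455)
1/(s*3 + w(-109)) = 1/(-1/22*3 + 197/2) = 1/(-3/22 + 197/2) = 1/(1082/11) = 11/1082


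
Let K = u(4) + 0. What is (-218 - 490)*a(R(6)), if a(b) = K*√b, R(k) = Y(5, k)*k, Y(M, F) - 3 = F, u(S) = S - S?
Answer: 0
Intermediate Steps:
u(S) = 0
Y(M, F) = 3 + F
R(k) = k*(3 + k) (R(k) = (3 + k)*k = k*(3 + k))
K = 0 (K = 0 + 0 = 0)
a(b) = 0 (a(b) = 0*√b = 0)
(-218 - 490)*a(R(6)) = (-218 - 490)*0 = -708*0 = 0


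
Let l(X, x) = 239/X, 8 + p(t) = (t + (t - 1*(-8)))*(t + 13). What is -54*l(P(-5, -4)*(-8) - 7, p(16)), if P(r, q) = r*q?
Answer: 12906/167 ≈ 77.281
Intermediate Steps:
P(r, q) = q*r
p(t) = -8 + (8 + 2*t)*(13 + t) (p(t) = -8 + (t + (t - 1*(-8)))*(t + 13) = -8 + (t + (t + 8))*(13 + t) = -8 + (t + (8 + t))*(13 + t) = -8 + (8 + 2*t)*(13 + t))
-54*l(P(-5, -4)*(-8) - 7, p(16)) = -12906/(-4*(-5)*(-8) - 7) = -12906/(20*(-8) - 7) = -12906/(-160 - 7) = -12906/(-167) = -12906*(-1)/167 = -54*(-239/167) = 12906/167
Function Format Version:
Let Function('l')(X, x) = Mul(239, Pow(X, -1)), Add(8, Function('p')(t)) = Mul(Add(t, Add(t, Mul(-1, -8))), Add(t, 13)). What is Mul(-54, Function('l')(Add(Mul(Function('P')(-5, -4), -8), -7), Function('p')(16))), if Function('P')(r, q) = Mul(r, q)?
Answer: Rational(12906, 167) ≈ 77.281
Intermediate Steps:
Function('P')(r, q) = Mul(q, r)
Function('p')(t) = Add(-8, Mul(Add(8, Mul(2, t)), Add(13, t))) (Function('p')(t) = Add(-8, Mul(Add(t, Add(t, Mul(-1, -8))), Add(t, 13))) = Add(-8, Mul(Add(t, Add(t, 8)), Add(13, t))) = Add(-8, Mul(Add(t, Add(8, t)), Add(13, t))) = Add(-8, Mul(Add(8, Mul(2, t)), Add(13, t))))
Mul(-54, Function('l')(Add(Mul(Function('P')(-5, -4), -8), -7), Function('p')(16))) = Mul(-54, Mul(239, Pow(Add(Mul(Mul(-4, -5), -8), -7), -1))) = Mul(-54, Mul(239, Pow(Add(Mul(20, -8), -7), -1))) = Mul(-54, Mul(239, Pow(Add(-160, -7), -1))) = Mul(-54, Mul(239, Pow(-167, -1))) = Mul(-54, Mul(239, Rational(-1, 167))) = Mul(-54, Rational(-239, 167)) = Rational(12906, 167)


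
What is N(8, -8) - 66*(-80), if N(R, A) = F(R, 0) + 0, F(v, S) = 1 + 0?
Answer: 5281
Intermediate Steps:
F(v, S) = 1
N(R, A) = 1 (N(R, A) = 1 + 0 = 1)
N(8, -8) - 66*(-80) = 1 - 66*(-80) = 1 + 5280 = 5281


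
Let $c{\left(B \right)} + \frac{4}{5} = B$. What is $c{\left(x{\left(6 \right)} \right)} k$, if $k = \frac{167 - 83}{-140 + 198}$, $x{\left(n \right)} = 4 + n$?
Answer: $\frac{1932}{145} \approx 13.324$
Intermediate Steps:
$c{\left(B \right)} = - \frac{4}{5} + B$
$k = \frac{42}{29}$ ($k = \frac{84}{58} = 84 \cdot \frac{1}{58} = \frac{42}{29} \approx 1.4483$)
$c{\left(x{\left(6 \right)} \right)} k = \left(- \frac{4}{5} + \left(4 + 6\right)\right) \frac{42}{29} = \left(- \frac{4}{5} + 10\right) \frac{42}{29} = \frac{46}{5} \cdot \frac{42}{29} = \frac{1932}{145}$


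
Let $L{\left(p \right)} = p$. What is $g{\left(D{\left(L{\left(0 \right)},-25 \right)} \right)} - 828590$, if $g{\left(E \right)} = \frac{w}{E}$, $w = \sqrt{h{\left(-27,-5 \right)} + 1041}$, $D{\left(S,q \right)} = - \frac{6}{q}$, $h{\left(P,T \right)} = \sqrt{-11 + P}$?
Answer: $-828590 + \frac{25 \sqrt{1041 + i \sqrt{38}}}{6} \approx -8.2846 \cdot 10^{5} + 0.39804 i$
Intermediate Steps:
$w = \sqrt{1041 + i \sqrt{38}}$ ($w = \sqrt{\sqrt{-11 - 27} + 1041} = \sqrt{\sqrt{-38} + 1041} = \sqrt{i \sqrt{38} + 1041} = \sqrt{1041 + i \sqrt{38}} \approx 32.265 + 0.09553 i$)
$g{\left(E \right)} = \frac{\sqrt{1041 + i \sqrt{38}}}{E}$
$g{\left(D{\left(L{\left(0 \right)},-25 \right)} \right)} - 828590 = \frac{\sqrt{1041 + i \sqrt{38}}}{\left(-6\right) \frac{1}{-25}} - 828590 = \frac{\sqrt{1041 + i \sqrt{38}}}{\left(-6\right) \left(- \frac{1}{25}\right)} - 828590 = \frac{\sqrt{1041 + i \sqrt{38}}}{\frac{6}{25}} - 828590 = \frac{25 \sqrt{1041 + i \sqrt{38}}}{6} - 828590 = -828590 + \frac{25 \sqrt{1041 + i \sqrt{38}}}{6}$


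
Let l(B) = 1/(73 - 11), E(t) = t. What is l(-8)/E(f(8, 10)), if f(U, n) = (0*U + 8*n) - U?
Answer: 1/4464 ≈ 0.00022401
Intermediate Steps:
f(U, n) = -U + 8*n (f(U, n) = (0 + 8*n) - U = 8*n - U = -U + 8*n)
l(B) = 1/62
l(-8)/E(f(8, 10)) = 1/(62*(-1*8 + 8*10)) = 1/(62*(-8 + 80)) = (1/62)/72 = (1/62)*(1/72) = 1/4464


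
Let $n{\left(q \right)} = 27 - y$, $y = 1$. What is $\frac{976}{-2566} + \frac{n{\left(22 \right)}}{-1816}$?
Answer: $- \frac{459783}{1164964} \approx -0.39468$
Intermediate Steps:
$n{\left(q \right)} = 26$ ($n{\left(q \right)} = 27 - 1 = 26$)
$\frac{976}{-2566} + \frac{n{\left(22 \right)}}{-1816} = \frac{976}{-2566} + \frac{26}{-1816} = 976 \left(- \frac{1}{2566}\right) + 26 \left(- \frac{1}{1816}\right) = - \frac{488}{1283} - \frac{13}{908} = - \frac{459783}{1164964}$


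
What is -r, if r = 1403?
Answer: -1403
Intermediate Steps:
-r = -1*1403 = -1403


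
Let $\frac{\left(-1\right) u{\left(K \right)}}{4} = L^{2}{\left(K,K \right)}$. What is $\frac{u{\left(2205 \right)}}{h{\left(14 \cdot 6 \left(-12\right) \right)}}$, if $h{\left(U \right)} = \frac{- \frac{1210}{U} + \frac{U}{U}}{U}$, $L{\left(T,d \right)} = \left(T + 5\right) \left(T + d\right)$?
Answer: $\frac{193024655574266880000}{1109} \approx 1.7405 \cdot 10^{17}$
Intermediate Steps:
$L{\left(T,d \right)} = \left(5 + T\right) \left(T + d\right)$
$h{\left(U \right)} = \frac{1 - \frac{1210}{U}}{U}$ ($h{\left(U \right)} = \frac{- \frac{1210}{U} + 1}{U} = \frac{1 - \frac{1210}{U}}{U}$)
$u{\left(K \right)} = - 4 \left(2 K^{2} + 10 K\right)^{2}$ ($u{\left(K \right)} = - 4 \left(K^{2} + 5 K + 5 K + K K\right)^{2} = - 4 \left(K^{2} + 5 K + 5 K + K^{2}\right)^{2} = - 4 \left(2 K^{2} + 10 K\right)^{2}$)
$\frac{u{\left(2205 \right)}}{h{\left(14 \cdot 6 \left(-12\right) \right)}} = \frac{\left(-16\right) 2205^{2} \left(5 + 2205\right)^{2}}{\frac{1}{1016064} \left(-1210 + 14 \cdot 6 \left(-12\right)\right)} = \frac{\left(-16\right) 4862025 \cdot 2210^{2}}{\frac{1}{1016064} \left(-1210 + 84 \left(-12\right)\right)} = \frac{\left(-16\right) 4862025 \cdot 4884100}{\frac{1}{1016064} \left(-1210 - 1008\right)} = - \frac{379945860840000}{\frac{1}{1016064} \left(-2218\right)} = - \frac{379945860840000}{- \frac{1109}{508032}} = \left(-379945860840000\right) \left(- \frac{508032}{1109}\right) = \frac{193024655574266880000}{1109}$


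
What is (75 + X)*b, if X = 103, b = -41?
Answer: -7298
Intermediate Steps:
(75 + X)*b = (75 + 103)*(-41) = 178*(-41) = -7298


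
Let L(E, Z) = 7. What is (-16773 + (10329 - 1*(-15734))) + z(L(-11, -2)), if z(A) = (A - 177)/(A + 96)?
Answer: 956700/103 ≈ 9288.3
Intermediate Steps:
z(A) = (-177 + A)/(96 + A)
(-16773 + (10329 - 1*(-15734))) + z(L(-11, -2)) = (-16773 + (10329 - 1*(-15734))) + (-177 + 7)/(96 + 7) = (-16773 + (10329 + 15734)) - 170/103 = (-16773 + 26063) + (1/103)*(-170) = 9290 - 170/103 = 956700/103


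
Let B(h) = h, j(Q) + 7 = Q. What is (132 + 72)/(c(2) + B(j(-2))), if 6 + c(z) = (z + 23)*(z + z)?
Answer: 12/5 ≈ 2.4000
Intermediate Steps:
c(z) = -6 + 2*z*(23 + z) (c(z) = -6 + (z + 23)*(z + z) = -6 + (23 + z)*(2*z) = -6 + 2*z*(23 + z))
j(Q) = -7 + Q
(132 + 72)/(c(2) + B(j(-2))) = (132 + 72)/((-6 + 2*2² + 46*2) + (-7 - 2)) = 204/((-6 + 2*4 + 92) - 9) = 204/((-6 + 8 + 92) - 9) = 204/(94 - 9) = 204/85 = 204*(1/85) = 12/5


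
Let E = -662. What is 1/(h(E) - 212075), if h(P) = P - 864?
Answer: -1/213601 ≈ -4.6816e-6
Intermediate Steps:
h(P) = -864 + P
1/(h(E) - 212075) = 1/((-864 - 662) - 212075) = 1/(-1526 - 212075) = 1/(-213601) = -1/213601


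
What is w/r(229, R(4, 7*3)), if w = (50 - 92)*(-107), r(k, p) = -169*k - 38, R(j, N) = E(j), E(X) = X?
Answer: -1498/12913 ≈ -0.11601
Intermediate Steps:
R(j, N) = j
r(k, p) = -38 - 169*k
w = 4494 (w = -42*(-107) = 4494)
w/r(229, R(4, 7*3)) = 4494/(-38 - 169*229) = 4494/(-38 - 38701) = 4494/(-38739) = 4494*(-1/38739) = -1498/12913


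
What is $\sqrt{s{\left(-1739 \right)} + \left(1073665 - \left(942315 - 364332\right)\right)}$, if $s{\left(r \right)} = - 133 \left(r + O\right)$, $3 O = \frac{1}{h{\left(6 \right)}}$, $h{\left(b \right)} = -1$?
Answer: $\frac{4 \sqrt{408945}}{3} \approx 852.65$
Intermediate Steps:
$O = - \frac{1}{3}$ ($O = \frac{1}{3 \left(-1\right)} = \frac{1}{3} \left(-1\right) = - \frac{1}{3} \approx -0.33333$)
$s{\left(r \right)} = \frac{133}{3} - 133 r$ ($s{\left(r \right)} = - 133 \left(r - \frac{1}{3}\right) = - 133 \left(- \frac{1}{3} + r\right) = \frac{133}{3} - 133 r$)
$\sqrt{s{\left(-1739 \right)} + \left(1073665 - \left(942315 - 364332\right)\right)} = \sqrt{\left(\frac{133}{3} - -231287\right) + \left(1073665 - \left(942315 - 364332\right)\right)} = \sqrt{\left(\frac{133}{3} + 231287\right) + \left(1073665 - 577983\right)} = \sqrt{\frac{693994}{3} + \left(1073665 - 577983\right)} = \sqrt{\frac{693994}{3} + 495682} = \sqrt{\frac{2181040}{3}} = \frac{4 \sqrt{408945}}{3}$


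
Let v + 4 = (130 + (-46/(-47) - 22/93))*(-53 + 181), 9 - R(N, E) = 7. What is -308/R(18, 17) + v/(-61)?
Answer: -114192362/266631 ≈ -428.28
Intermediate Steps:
R(N, E) = 2 (R(N, E) = 9 - 1*7 = 9 - 7 = 2)
v = 73131188/4371 (v = -4 + (130 + (-46/(-47) - 22/93))*(-53 + 181) = -4 + (130 + (-46*(-1/47) - 22*1/93))*128 = -4 + (130 + (46/47 - 22/93))*128 = -4 + (130 + 3244/4371)*128 = -4 + (571474/4371)*128 = -4 + 73148672/4371 = 73131188/4371 ≈ 16731.)
-308/R(18, 17) + v/(-61) = -308/2 + (73131188/4371)/(-61) = -308*½ + (73131188/4371)*(-1/61) = -154 - 73131188/266631 = -114192362/266631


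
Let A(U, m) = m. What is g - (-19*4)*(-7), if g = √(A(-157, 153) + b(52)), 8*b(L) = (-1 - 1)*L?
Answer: -532 + 2*√35 ≈ -520.17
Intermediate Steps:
b(L) = -L/4 (b(L) = ((-1 - 1)*L)/8 = (-2*L)/8 = -L/4)
g = 2*√35 (g = √(153 - ¼*52) = √(153 - 13) = √140 = 2*√35 ≈ 11.832)
g - (-19*4)*(-7) = 2*√35 - (-19*4)*(-7) = 2*√35 - (-76)*(-7) = 2*√35 - 1*532 = 2*√35 - 532 = -532 + 2*√35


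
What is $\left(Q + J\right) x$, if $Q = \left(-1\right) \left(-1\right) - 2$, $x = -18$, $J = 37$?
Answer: $-648$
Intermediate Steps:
$Q = -1$ ($Q = 1 - 2 = -1$)
$\left(Q + J\right) x = \left(-1 + 37\right) \left(-18\right) = 36 \left(-18\right) = -648$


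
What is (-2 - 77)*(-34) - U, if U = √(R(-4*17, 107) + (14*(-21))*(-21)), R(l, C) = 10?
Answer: 2686 - 2*√1546 ≈ 2607.4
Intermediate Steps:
U = 2*√1546 (U = √(10 + (14*(-21))*(-21)) = √(10 - 294*(-21)) = √(10 + 6174) = √6184 = 2*√1546 ≈ 78.638)
(-2 - 77)*(-34) - U = (-2 - 77)*(-34) - 2*√1546 = -79*(-34) - 2*√1546 = 2686 - 2*√1546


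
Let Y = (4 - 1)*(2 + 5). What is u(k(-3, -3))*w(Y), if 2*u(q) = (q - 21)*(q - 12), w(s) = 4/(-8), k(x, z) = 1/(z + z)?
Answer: -9271/144 ≈ -64.382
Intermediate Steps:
k(x, z) = 1/(2*z)
Y = 21 (Y = 3*7 = 21)
w(s) = -½ (w(s) = 4*(-⅛) = -½)
u(q) = (-21 + q)*(-12 + q)/2 (u(q) = ((q - 21)*(q - 12))/2 = ((-21 + q)*(-12 + q))/2 = (-21 + q)*(-12 + q)/2)
u(k(-3, -3))*w(Y) = (126 + ((½)/(-3))²/2 - 33/(4*(-3)))*(-½) = (126 + ((½)*(-⅓))²/2 - 33*(-1)/(4*3))*(-½) = (126 + (-⅙)²/2 - 33/2*(-⅙))*(-½) = (126 + (½)*(1/36) + 11/4)*(-½) = (126 + 1/72 + 11/4)*(-½) = (9271/72)*(-½) = -9271/144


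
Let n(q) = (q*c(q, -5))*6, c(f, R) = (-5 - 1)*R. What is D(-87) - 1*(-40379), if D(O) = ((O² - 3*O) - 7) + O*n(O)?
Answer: 1410622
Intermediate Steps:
c(f, R) = -6*R
n(q) = 180*q (n(q) = (q*(-6*(-5)))*6 = (q*30)*6 = (30*q)*6 = 180*q)
D(O) = -7 - 3*O + 181*O² (D(O) = ((O² - 3*O) - 7) + O*(180*O) = (-7 + O² - 3*O) + 180*O² = -7 - 3*O + 181*O²)
D(-87) - 1*(-40379) = (-7 - 3*(-87) + 181*(-87)²) - 1*(-40379) = (-7 + 261 + 181*7569) + 40379 = (-7 + 261 + 1369989) + 40379 = 1370243 + 40379 = 1410622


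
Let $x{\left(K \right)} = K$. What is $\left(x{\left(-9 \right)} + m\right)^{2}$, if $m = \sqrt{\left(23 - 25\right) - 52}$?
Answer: $27 - 54 i \sqrt{6} \approx 27.0 - 132.27 i$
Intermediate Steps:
$m = 3 i \sqrt{6}$ ($m = \sqrt{\left(23 - 25\right) - 52} = \sqrt{-2 - 52} = \sqrt{-54} = 3 i \sqrt{6} \approx 7.3485 i$)
$\left(x{\left(-9 \right)} + m\right)^{2} = \left(-9 + 3 i \sqrt{6}\right)^{2}$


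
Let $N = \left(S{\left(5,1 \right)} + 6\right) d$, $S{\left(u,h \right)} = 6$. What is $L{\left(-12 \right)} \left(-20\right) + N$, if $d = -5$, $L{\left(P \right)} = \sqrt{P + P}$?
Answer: $-60 - 40 i \sqrt{6} \approx -60.0 - 97.98 i$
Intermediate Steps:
$L{\left(P \right)} = \sqrt{2} \sqrt{P}$ ($L{\left(P \right)} = \sqrt{2 P} = \sqrt{2} \sqrt{P}$)
$N = -60$ ($N = \left(6 + 6\right) \left(-5\right) = 12 \left(-5\right) = -60$)
$L{\left(-12 \right)} \left(-20\right) + N = \sqrt{2} \sqrt{-12} \left(-20\right) - 60 = \sqrt{2} \cdot 2 i \sqrt{3} \left(-20\right) - 60 = 2 i \sqrt{6} \left(-20\right) - 60 = - 40 i \sqrt{6} - 60 = -60 - 40 i \sqrt{6}$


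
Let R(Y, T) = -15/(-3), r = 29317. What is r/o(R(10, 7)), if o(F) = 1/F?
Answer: 146585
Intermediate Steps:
R(Y, T) = 5 (R(Y, T) = -15*(-⅓) = 5)
r/o(R(10, 7)) = 29317/(1/5) = 29317/(⅕) = 29317*5 = 146585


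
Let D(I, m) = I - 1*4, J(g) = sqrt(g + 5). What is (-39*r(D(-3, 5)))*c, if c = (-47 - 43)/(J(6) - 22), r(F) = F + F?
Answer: 98280/43 + 49140*sqrt(11)/473 ≈ 2630.1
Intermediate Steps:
J(g) = sqrt(5 + g)
D(I, m) = -4 + I (D(I, m) = I - 4 = -4 + I)
r(F) = 2*F
c = -90/(-22 + sqrt(11)) (c = (-47 - 43)/(sqrt(5 + 6) - 22) = -90/(sqrt(11) - 22) = -90/(-22 + sqrt(11)) ≈ 4.8171)
(-39*r(D(-3, 5)))*c = (-78*(-4 - 3))*(180/43 + 90*sqrt(11)/473) = (-78*(-7))*(180/43 + 90*sqrt(11)/473) = (-39*(-14))*(180/43 + 90*sqrt(11)/473) = 546*(180/43 + 90*sqrt(11)/473) = 98280/43 + 49140*sqrt(11)/473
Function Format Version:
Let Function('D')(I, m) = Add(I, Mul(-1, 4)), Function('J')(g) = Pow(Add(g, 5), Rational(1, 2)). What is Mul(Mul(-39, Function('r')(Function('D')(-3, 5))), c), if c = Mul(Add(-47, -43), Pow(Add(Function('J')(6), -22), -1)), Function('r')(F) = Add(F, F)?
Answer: Add(Rational(98280, 43), Mul(Rational(49140, 473), Pow(11, Rational(1, 2)))) ≈ 2630.1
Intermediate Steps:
Function('J')(g) = Pow(Add(5, g), Rational(1, 2))
Function('D')(I, m) = Add(-4, I) (Function('D')(I, m) = Add(I, -4) = Add(-4, I))
Function('r')(F) = Mul(2, F)
c = Mul(-90, Pow(Add(-22, Pow(11, Rational(1, 2))), -1)) (c = Mul(Add(-47, -43), Pow(Add(Pow(Add(5, 6), Rational(1, 2)), -22), -1)) = Mul(-90, Pow(Add(Pow(11, Rational(1, 2)), -22), -1)) = Mul(-90, Pow(Add(-22, Pow(11, Rational(1, 2))), -1)) ≈ 4.8171)
Mul(Mul(-39, Function('r')(Function('D')(-3, 5))), c) = Mul(Mul(-39, Mul(2, Add(-4, -3))), Add(Rational(180, 43), Mul(Rational(90, 473), Pow(11, Rational(1, 2))))) = Mul(Mul(-39, Mul(2, -7)), Add(Rational(180, 43), Mul(Rational(90, 473), Pow(11, Rational(1, 2))))) = Mul(Mul(-39, -14), Add(Rational(180, 43), Mul(Rational(90, 473), Pow(11, Rational(1, 2))))) = Mul(546, Add(Rational(180, 43), Mul(Rational(90, 473), Pow(11, Rational(1, 2))))) = Add(Rational(98280, 43), Mul(Rational(49140, 473), Pow(11, Rational(1, 2))))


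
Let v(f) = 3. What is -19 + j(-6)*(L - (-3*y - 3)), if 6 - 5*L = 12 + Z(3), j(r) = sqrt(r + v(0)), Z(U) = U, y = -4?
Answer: -19 - 54*I*sqrt(3)/5 ≈ -19.0 - 18.706*I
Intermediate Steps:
j(r) = sqrt(3 + r) (j(r) = sqrt(r + 3) = sqrt(3 + r))
L = -9/5 (L = 6/5 - (12 + 3)/5 = 6/5 - 1/5*15 = 6/5 - 3 = -9/5 ≈ -1.8000)
-19 + j(-6)*(L - (-3*y - 3)) = -19 + sqrt(3 - 6)*(-9/5 - (-3*(-4) - 3)) = -19 + sqrt(-3)*(-9/5 - (12 - 3)) = -19 + (I*sqrt(3))*(-9/5 - 1*9) = -19 + (I*sqrt(3))*(-9/5 - 9) = -19 + (I*sqrt(3))*(-54/5) = -19 - 54*I*sqrt(3)/5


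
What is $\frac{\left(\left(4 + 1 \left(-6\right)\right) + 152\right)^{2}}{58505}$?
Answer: $\frac{4500}{11701} \approx 0.38458$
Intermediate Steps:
$\frac{\left(\left(4 + 1 \left(-6\right)\right) + 152\right)^{2}}{58505} = \left(\left(4 - 6\right) + 152\right)^{2} \cdot \frac{1}{58505} = \left(-2 + 152\right)^{2} \cdot \frac{1}{58505} = 150^{2} \cdot \frac{1}{58505} = 22500 \cdot \frac{1}{58505} = \frac{4500}{11701}$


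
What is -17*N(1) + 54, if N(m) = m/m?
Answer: 37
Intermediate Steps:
N(m) = 1
-17*N(1) + 54 = -17*1 + 54 = -17 + 54 = 37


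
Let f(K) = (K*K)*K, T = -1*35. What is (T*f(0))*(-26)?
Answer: 0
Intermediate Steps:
T = -35
f(K) = K³ (f(K) = K²*K = K³)
(T*f(0))*(-26) = -35*0³*(-26) = -35*0*(-26) = 0*(-26) = 0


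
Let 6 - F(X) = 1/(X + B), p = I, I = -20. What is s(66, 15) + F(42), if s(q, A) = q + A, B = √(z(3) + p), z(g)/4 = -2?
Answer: 11133/128 + I*√7/896 ≈ 86.977 + 0.0029528*I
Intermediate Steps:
z(g) = -8 (z(g) = 4*(-2) = -8)
p = -20
B = 2*I*√7 (B = √(-8 - 20) = √(-28) = 2*I*√7 ≈ 5.2915*I)
s(q, A) = A + q
F(X) = 6 - 1/(X + 2*I*√7)
s(66, 15) + F(42) = (15 + 66) + (-1 + 6*42 + 12*I*√7)/(42 + 2*I*√7) = 81 + (-1 + 252 + 12*I*√7)/(42 + 2*I*√7) = 81 + (251 + 12*I*√7)/(42 + 2*I*√7)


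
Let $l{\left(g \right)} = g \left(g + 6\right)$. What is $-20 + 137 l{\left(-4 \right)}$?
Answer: $-1116$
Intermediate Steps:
$l{\left(g \right)} = g \left(6 + g\right)$
$-20 + 137 l{\left(-4 \right)} = -20 + 137 \left(- 4 \left(6 - 4\right)\right) = -20 + 137 \left(\left(-4\right) 2\right) = -20 + 137 \left(-8\right) = -20 - 1096 = -1116$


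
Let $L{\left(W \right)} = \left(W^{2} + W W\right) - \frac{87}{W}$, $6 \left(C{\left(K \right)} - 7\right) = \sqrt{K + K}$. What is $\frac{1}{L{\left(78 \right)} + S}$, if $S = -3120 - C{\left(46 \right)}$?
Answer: $\frac{2391246}{21616587251} + \frac{2028 \sqrt{23}}{497181506773} \approx 0.00011064$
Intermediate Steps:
$C{\left(K \right)} = 7 + \frac{\sqrt{2} \sqrt{K}}{6}$ ($C{\left(K \right)} = 7 + \frac{\sqrt{K + K}}{6} = 7 + \frac{\sqrt{2 K}}{6} = 7 + \frac{\sqrt{2} \sqrt{K}}{6}$)
$L{\left(W \right)} = - \frac{87}{W} + 2 W^{2}$ ($L{\left(W \right)} = \left(W^{2} + W^{2}\right) - \frac{87}{W} = 2 W^{2} - \frac{87}{W} = - \frac{87}{W} + 2 W^{2}$)
$S = -3127 - \frac{\sqrt{23}}{3}$ ($S = -3120 - \left(7 + \frac{\sqrt{2} \sqrt{46}}{6}\right) = -3120 - \left(7 + \frac{\sqrt{23}}{3}\right) = -3127 - \frac{\sqrt{23}}{3} \approx -3128.6$)
$\frac{1}{L{\left(78 \right)} + S} = \frac{1}{\frac{-87 + 2 \cdot 78^{3}}{78} - \left(3127 + \frac{\sqrt{23}}{3}\right)} = \frac{1}{\frac{-87 + 2 \cdot 474552}{78} - \left(3127 + \frac{\sqrt{23}}{3}\right)} = \frac{1}{\frac{-87 + 949104}{78} - \left(3127 + \frac{\sqrt{23}}{3}\right)} = \frac{1}{\frac{1}{78} \cdot 949017 - \left(3127 + \frac{\sqrt{23}}{3}\right)} = \frac{1}{\frac{316339}{26} - \left(3127 + \frac{\sqrt{23}}{3}\right)} = \frac{1}{\frac{235037}{26} - \frac{\sqrt{23}}{3}}$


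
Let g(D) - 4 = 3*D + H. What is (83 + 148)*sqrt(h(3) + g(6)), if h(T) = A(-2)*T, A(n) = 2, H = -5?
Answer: 231*sqrt(23) ≈ 1107.8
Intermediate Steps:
g(D) = -1 + 3*D (g(D) = 4 + (3*D - 5) = 4 + (-5 + 3*D) = -1 + 3*D)
h(T) = 2*T
(83 + 148)*sqrt(h(3) + g(6)) = (83 + 148)*sqrt(2*3 + (-1 + 3*6)) = 231*sqrt(6 + (-1 + 18)) = 231*sqrt(6 + 17) = 231*sqrt(23)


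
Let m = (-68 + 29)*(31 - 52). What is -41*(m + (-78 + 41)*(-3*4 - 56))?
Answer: -136735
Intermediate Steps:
m = 819 (m = -39*(-21) = 819)
-41*(m + (-78 + 41)*(-3*4 - 56)) = -41*(819 + (-78 + 41)*(-3*4 - 56)) = -41*(819 - 37*(-12 - 56)) = -41*(819 - 37*(-68)) = -41*(819 + 2516) = -41*3335 = -136735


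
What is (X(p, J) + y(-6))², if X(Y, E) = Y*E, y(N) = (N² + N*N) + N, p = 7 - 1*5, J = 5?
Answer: 5776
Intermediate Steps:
p = 2 (p = 7 - 5 = 2)
y(N) = N + 2*N² (y(N) = (N² + N²) + N = 2*N² + N = N + 2*N²)
X(Y, E) = E*Y
(X(p, J) + y(-6))² = (5*2 - 6*(1 + 2*(-6)))² = (10 - 6*(1 - 12))² = (10 - 6*(-11))² = (10 + 66)² = 76² = 5776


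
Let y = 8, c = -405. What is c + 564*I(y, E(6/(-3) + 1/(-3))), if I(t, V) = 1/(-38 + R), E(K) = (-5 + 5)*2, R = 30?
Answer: -951/2 ≈ -475.50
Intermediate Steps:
E(K) = 0 (E(K) = 0*2 = 0)
I(t, V) = -1/8 (I(t, V) = 1/(-38 + 30) = 1/(-8) = -1/8)
c + 564*I(y, E(6/(-3) + 1/(-3))) = -405 + 564*(-1/8) = -405 - 141/2 = -951/2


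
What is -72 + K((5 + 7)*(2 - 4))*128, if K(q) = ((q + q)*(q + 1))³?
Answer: 172233326520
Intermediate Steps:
K(q) = 8*q³*(1 + q)³ (K(q) = ((2*q)*(1 + q))³ = (2*q*(1 + q))³ = 8*q³*(1 + q)³)
-72 + K((5 + 7)*(2 - 4))*128 = -72 + (8*((5 + 7)*(2 - 4))³*(1 + (5 + 7)*(2 - 4))³)*128 = -72 + (8*(12*(-2))³*(1 + 12*(-2))³)*128 = -72 + (8*(-24)³*(1 - 24)³)*128 = -72 + (8*(-13824)*(-23)³)*128 = -72 + (8*(-13824)*(-12167))*128 = -72 + 1345572864*128 = -72 + 172233326592 = 172233326520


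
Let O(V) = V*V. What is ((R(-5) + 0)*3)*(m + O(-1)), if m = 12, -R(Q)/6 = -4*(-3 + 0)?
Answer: -2808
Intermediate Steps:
O(V) = V²
R(Q) = -72 (R(Q) = -(-24)*(-3 + 0) = -(-24)*(-3) = -6*12 = -72)
((R(-5) + 0)*3)*(m + O(-1)) = ((-72 + 0)*3)*(12 + (-1)²) = (-72*3)*(12 + 1) = -216*13 = -2808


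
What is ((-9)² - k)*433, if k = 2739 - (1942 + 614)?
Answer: -44166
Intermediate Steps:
k = 183 (k = 2739 - 1*2556 = 2739 - 2556 = 183)
((-9)² - k)*433 = ((-9)² - 1*183)*433 = (81 - 183)*433 = -102*433 = -44166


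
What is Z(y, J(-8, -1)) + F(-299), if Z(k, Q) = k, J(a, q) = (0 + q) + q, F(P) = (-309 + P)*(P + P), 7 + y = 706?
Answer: 364283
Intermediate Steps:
y = 699 (y = -7 + 706 = 699)
F(P) = 2*P*(-309 + P) (F(P) = (-309 + P)*(2*P) = 2*P*(-309 + P))
J(a, q) = 2*q (J(a, q) = q + q = 2*q)
Z(y, J(-8, -1)) + F(-299) = 699 + 2*(-299)*(-309 - 299) = 699 + 2*(-299)*(-608) = 699 + 363584 = 364283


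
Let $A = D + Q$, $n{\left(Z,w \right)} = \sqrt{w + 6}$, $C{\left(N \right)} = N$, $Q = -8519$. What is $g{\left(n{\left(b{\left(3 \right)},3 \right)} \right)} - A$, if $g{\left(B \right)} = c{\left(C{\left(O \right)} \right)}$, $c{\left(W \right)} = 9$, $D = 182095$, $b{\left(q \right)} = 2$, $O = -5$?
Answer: $-173567$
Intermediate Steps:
$n{\left(Z,w \right)} = \sqrt{6 + w}$
$g{\left(B \right)} = 9$
$A = 173576$ ($A = 182095 - 8519 = 173576$)
$g{\left(n{\left(b{\left(3 \right)},3 \right)} \right)} - A = 9 - 173576 = -173567$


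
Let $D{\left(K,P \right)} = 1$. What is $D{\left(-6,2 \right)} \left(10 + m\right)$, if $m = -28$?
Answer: $-18$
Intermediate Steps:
$D{\left(-6,2 \right)} \left(10 + m\right) = 1 \left(10 - 28\right) = 1 \left(-18\right) = -18$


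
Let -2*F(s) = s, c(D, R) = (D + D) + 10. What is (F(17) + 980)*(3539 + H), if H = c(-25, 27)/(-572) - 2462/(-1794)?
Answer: 33937937996/9867 ≈ 3.4395e+6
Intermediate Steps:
c(D, R) = 10 + 2*D (c(D, R) = 2*D + 10 = 10 + 2*D)
F(s) = -s/2
H = 14231/9867 (H = (10 + 2*(-25))/(-572) - 2462/(-1794) = (10 - 50)*(-1/572) - 2462*(-1/1794) = -40*(-1/572) + 1231/897 = 10/143 + 1231/897 = 14231/9867 ≈ 1.4423)
(F(17) + 980)*(3539 + H) = (-½*17 + 980)*(3539 + 14231/9867) = (-17/2 + 980)*(34933544/9867) = (1943/2)*(34933544/9867) = 33937937996/9867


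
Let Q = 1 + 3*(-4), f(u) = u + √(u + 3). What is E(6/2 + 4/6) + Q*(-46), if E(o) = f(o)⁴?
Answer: 102787/81 + 15928*√15/81 ≈ 2030.6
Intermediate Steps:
f(u) = u + √(3 + u)
E(o) = (o + √(3 + o))⁴
Q = -11 (Q = 1 - 12 = -11)
E(6/2 + 4/6) + Q*(-46) = ((6/2 + 4/6) + √(3 + (6/2 + 4/6)))⁴ - 11*(-46) = ((6*(½) + 4*(⅙)) + √(3 + (6*(½) + 4*(⅙))))⁴ + 506 = ((3 + ⅔) + √(3 + (3 + ⅔)))⁴ + 506 = (11/3 + √(3 + 11/3))⁴ + 506 = (11/3 + √(20/3))⁴ + 506 = (11/3 + 2*√15/3)⁴ + 506 = 506 + (11/3 + 2*√15/3)⁴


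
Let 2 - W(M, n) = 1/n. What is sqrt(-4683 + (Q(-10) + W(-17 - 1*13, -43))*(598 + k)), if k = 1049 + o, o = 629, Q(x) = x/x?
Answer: sqrt(4063973)/43 ≈ 46.882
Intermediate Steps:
Q(x) = 1
W(M, n) = 2 - 1/n
k = 1678 (k = 1049 + 629 = 1678)
sqrt(-4683 + (Q(-10) + W(-17 - 1*13, -43))*(598 + k)) = sqrt(-4683 + (1 + (2 - 1/(-43)))*(598 + 1678)) = sqrt(-4683 + (1 + (2 - 1*(-1/43)))*2276) = sqrt(-4683 + (1 + (2 + 1/43))*2276) = sqrt(-4683 + (1 + 87/43)*2276) = sqrt(-4683 + (130/43)*2276) = sqrt(-4683 + 295880/43) = sqrt(94511/43) = sqrt(4063973)/43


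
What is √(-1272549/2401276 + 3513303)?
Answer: 409*√30275623386321/1200638 ≈ 1874.4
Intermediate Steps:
√(-1272549/2401276 + 3513303) = √(8436408902079/2401276) = 409*√30275623386321/1200638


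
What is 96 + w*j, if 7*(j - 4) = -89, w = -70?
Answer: 706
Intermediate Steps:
j = -61/7 (j = 4 + (1/7)*(-89) = 4 - 89/7 = -61/7 ≈ -8.7143)
96 + w*j = 96 - 70*(-61/7) = 96 + 610 = 706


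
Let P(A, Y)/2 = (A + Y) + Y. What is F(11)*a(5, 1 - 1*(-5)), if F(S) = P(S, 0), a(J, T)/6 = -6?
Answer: -792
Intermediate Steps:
P(A, Y) = 2*A + 4*Y (P(A, Y) = 2*((A + Y) + Y) = 2*(A + 2*Y) = 2*A + 4*Y)
a(J, T) = -36 (a(J, T) = 6*(-6) = -36)
F(S) = 2*S (F(S) = 2*S + 4*0 = 2*S + 0 = 2*S)
F(11)*a(5, 1 - 1*(-5)) = (2*11)*(-36) = 22*(-36) = -792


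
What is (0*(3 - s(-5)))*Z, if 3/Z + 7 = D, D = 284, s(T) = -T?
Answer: 0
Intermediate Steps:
Z = 3/277 (Z = 3/(-7 + 284) = 3/277 ≈ 0.010830)
(0*(3 - s(-5)))*Z = (0*(3 - (-1)*(-5)))*(3/277) = (0*(3 - 1*5))*(3/277) = (0*(3 - 5))*(3/277) = (0*(-2))*(3/277) = 0*(3/277) = 0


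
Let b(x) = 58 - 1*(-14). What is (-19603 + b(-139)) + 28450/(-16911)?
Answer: -330317191/16911 ≈ -19533.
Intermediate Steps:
b(x) = 72 (b(x) = 58 + 14 = 72)
(-19603 + b(-139)) + 28450/(-16911) = (-19603 + 72) + 28450/(-16911) = -19531 + 28450*(-1/16911) = -19531 - 28450/16911 = -330317191/16911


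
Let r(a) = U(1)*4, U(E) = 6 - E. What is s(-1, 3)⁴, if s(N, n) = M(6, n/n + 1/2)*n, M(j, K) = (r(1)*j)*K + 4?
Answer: 92844527616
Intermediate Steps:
r(a) = 20 (r(a) = (6 - 1*1)*4 = (6 - 1)*4 = 5*4 = 20)
M(j, K) = 4 + 20*K*j (M(j, K) = (20*j)*K + 4 = 20*K*j + 4 = 4 + 20*K*j)
s(N, n) = 184*n (s(N, n) = (4 + 20*(n/n + 1/2)*6)*n = (4 + 20*(1 + 1*(½))*6)*n = (4 + 20*(1 + ½)*6)*n = (4 + 20*(3/2)*6)*n = (4 + 180)*n = 184*n)
s(-1, 3)⁴ = (184*3)⁴ = 552⁴ = 92844527616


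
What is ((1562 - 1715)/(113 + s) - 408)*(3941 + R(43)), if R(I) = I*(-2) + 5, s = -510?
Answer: -624636780/397 ≈ -1.5734e+6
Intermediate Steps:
R(I) = 5 - 2*I (R(I) = -2*I + 5 = 5 - 2*I)
((1562 - 1715)/(113 + s) - 408)*(3941 + R(43)) = ((1562 - 1715)/(113 - 510) - 408)*(3941 + (5 - 2*43)) = (-153/(-397) - 408)*(3941 + (5 - 86)) = (-153*(-1/397) - 408)*(3941 - 81) = (153/397 - 408)*3860 = -161823/397*3860 = -624636780/397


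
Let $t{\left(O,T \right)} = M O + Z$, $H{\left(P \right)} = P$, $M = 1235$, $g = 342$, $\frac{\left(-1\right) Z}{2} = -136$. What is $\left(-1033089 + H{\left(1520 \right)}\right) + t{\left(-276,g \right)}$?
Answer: $-1372157$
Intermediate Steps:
$Z = 272$ ($Z = \left(-2\right) \left(-136\right) = 272$)
$t{\left(O,T \right)} = 272 + 1235 O$ ($t{\left(O,T \right)} = 1235 O + 272 = 272 + 1235 O$)
$\left(-1033089 + H{\left(1520 \right)}\right) + t{\left(-276,g \right)} = \left(-1033089 + 1520\right) + \left(272 + 1235 \left(-276\right)\right) = -1031569 + \left(272 - 340860\right) = -1031569 - 340588 = -1372157$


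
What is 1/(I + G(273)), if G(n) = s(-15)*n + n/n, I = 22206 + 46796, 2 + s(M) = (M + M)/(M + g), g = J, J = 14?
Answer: 1/76647 ≈ 1.3047e-5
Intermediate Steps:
g = 14
s(M) = -2 + 2*M/(14 + M) (s(M) = -2 + (M + M)/(M + 14) = -2 + (2*M)/(14 + M) = -2 + 2*M/(14 + M))
I = 69002
G(n) = 1 + 28*n (G(n) = (-28/(14 - 15))*n + n/n = (-28/(-1))*n + 1 = (-28*(-1))*n + 1 = 28*n + 1 = 1 + 28*n)
1/(I + G(273)) = 1/(69002 + (1 + 28*273)) = 1/(69002 + (1 + 7644)) = 1/(69002 + 7645) = 1/76647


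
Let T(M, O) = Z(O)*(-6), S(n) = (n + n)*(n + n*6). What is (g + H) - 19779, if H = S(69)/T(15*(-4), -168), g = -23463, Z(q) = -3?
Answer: -39539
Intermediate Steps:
S(n) = 14*n**2 (S(n) = (2*n)*(n + 6*n) = (2*n)*(7*n) = 14*n**2)
T(M, O) = 18 (T(M, O) = -3*(-6) = 18)
H = 3703 (H = (14*69**2)/18 = (14*4761)*(1/18) = 66654*(1/18) = 3703)
(g + H) - 19779 = (-23463 + 3703) - 19779 = -19760 - 19779 = -39539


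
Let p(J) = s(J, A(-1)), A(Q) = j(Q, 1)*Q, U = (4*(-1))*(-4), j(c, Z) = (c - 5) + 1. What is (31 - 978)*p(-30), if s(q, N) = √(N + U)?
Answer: -947*√21 ≈ -4339.7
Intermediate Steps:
j(c, Z) = -4 + c (j(c, Z) = (-5 + c) + 1 = -4 + c)
U = 16 (U = -4*(-4) = 16)
A(Q) = Q*(-4 + Q) (A(Q) = (-4 + Q)*Q = Q*(-4 + Q))
s(q, N) = √(16 + N) (s(q, N) = √(N + 16) = √(16 + N))
p(J) = √21 (p(J) = √(16 - (-4 - 1)) = √(16 - 1*(-5)) = √(16 + 5) = √21)
(31 - 978)*p(-30) = (31 - 978)*√21 = -947*√21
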